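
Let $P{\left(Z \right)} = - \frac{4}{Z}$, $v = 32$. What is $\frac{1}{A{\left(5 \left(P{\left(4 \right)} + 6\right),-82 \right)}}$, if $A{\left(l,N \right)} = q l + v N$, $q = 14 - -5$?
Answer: $- \frac{1}{2149} \approx -0.00046533$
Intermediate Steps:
$q = 19$ ($q = 14 + 5 = 19$)
$A{\left(l,N \right)} = 19 l + 32 N$
$\frac{1}{A{\left(5 \left(P{\left(4 \right)} + 6\right),-82 \right)}} = \frac{1}{19 \cdot 5 \left(- \frac{4}{4} + 6\right) + 32 \left(-82\right)} = \frac{1}{19 \cdot 5 \left(\left(-4\right) \frac{1}{4} + 6\right) - 2624} = \frac{1}{19 \cdot 5 \left(-1 + 6\right) - 2624} = \frac{1}{19 \cdot 5 \cdot 5 - 2624} = \frac{1}{19 \cdot 25 - 2624} = \frac{1}{475 - 2624} = \frac{1}{-2149} = - \frac{1}{2149}$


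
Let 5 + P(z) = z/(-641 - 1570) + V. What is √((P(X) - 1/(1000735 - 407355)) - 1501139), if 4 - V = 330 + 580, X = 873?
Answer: I*√71816675424478942149005/218660530 ≈ 1225.6*I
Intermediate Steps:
V = -906 (V = 4 - (330 + 580) = 4 - 1*910 = 4 - 910 = -906)
P(z) = -911 - z/2211 (P(z) = -5 + (z/(-641 - 1570) - 906) = -5 + (z/(-2211) - 906) = -5 + (-z/2211 - 906) = -5 + (-906 - z/2211) = -911 - z/2211)
√((P(X) - 1/(1000735 - 407355)) - 1501139) = √(((-911 - 1/2211*873) - 1/(1000735 - 407355)) - 1501139) = √(((-911 - 291/737) - 1/593380) - 1501139) = √((-671698/737 - 1*1/593380) - 1501139) = √((-671698/737 - 1/593380) - 1501139) = √(-398572159977/437321060 - 1501139) = √(-656878270847317/437321060) = I*√71816675424478942149005/218660530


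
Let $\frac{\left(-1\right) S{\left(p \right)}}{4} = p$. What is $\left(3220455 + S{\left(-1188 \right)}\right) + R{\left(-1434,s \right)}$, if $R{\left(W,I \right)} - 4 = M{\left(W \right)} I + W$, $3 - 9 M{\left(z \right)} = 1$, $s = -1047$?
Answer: $\frac{9670633}{3} \approx 3.2235 \cdot 10^{6}$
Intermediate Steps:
$M{\left(z \right)} = \frac{2}{9}$ ($M{\left(z \right)} = \frac{1}{3} - \frac{1}{9} = \frac{2}{9}$)
$S{\left(p \right)} = - 4 p$
$R{\left(W,I \right)} = 4 + W + \frac{2 I}{9}$ ($R{\left(W,I \right)} = 4 + \left(\frac{2 I}{9} + W\right) = 4 + \left(W + \frac{2 I}{9}\right) = 4 + W + \frac{2 I}{9}$)
$\left(3220455 + S{\left(-1188 \right)}\right) + R{\left(-1434,s \right)} = \left(3220455 - -4752\right) + \left(4 - 1434 + \frac{2}{9} \left(-1047\right)\right) = \left(3220455 + 4752\right) - \frac{4988}{3} = 3225207 - \frac{4988}{3} = \frac{9670633}{3}$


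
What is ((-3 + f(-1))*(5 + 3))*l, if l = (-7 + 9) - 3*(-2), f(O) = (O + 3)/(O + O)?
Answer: -256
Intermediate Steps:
f(O) = (3 + O)/(2*O) (f(O) = (3 + O)/((2*O)) = (3 + O)*(1/(2*O)) = (3 + O)/(2*O))
l = 8 (l = 2 + 6 = 8)
((-3 + f(-1))*(5 + 3))*l = ((-3 + (1/2)*(3 - 1)/(-1))*(5 + 3))*8 = ((-3 + (1/2)*(-1)*2)*8)*8 = ((-3 - 1)*8)*8 = -4*8*8 = -32*8 = -256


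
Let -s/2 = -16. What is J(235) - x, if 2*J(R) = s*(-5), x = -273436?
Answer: 273356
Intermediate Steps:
s = 32 (s = -2*(-16) = 32)
J(R) = -80 (J(R) = (32*(-5))/2 = (1/2)*(-160) = -80)
J(235) - x = -80 - 1*(-273436) = -80 + 273436 = 273356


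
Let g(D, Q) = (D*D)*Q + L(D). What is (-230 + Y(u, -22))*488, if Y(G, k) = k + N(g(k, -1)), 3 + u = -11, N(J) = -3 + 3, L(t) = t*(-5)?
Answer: -122976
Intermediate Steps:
L(t) = -5*t
g(D, Q) = -5*D + Q*D**2 (g(D, Q) = (D*D)*Q - 5*D = D**2*Q - 5*D = Q*D**2 - 5*D = -5*D + Q*D**2)
N(J) = 0
u = -14 (u = -3 - 11 = -14)
Y(G, k) = k (Y(G, k) = k + 0 = k)
(-230 + Y(u, -22))*488 = (-230 - 22)*488 = -252*488 = -122976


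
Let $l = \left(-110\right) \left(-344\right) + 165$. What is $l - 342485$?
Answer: $-304480$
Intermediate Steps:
$l = 38005$ ($l = 37840 + 165 = 38005$)
$l - 342485 = 38005 - 342485 = -304480$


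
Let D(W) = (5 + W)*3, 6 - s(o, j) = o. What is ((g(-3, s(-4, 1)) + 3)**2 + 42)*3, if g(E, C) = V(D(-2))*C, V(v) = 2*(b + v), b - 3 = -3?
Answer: 100593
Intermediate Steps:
s(o, j) = 6 - o
b = 0 (b = 3 - 3 = 0)
D(W) = 15 + 3*W
V(v) = 2*v (V(v) = 2*(0 + v) = 2*v)
g(E, C) = 18*C (g(E, C) = (2*(15 + 3*(-2)))*C = (2*(15 - 6))*C = (2*9)*C = 18*C)
((g(-3, s(-4, 1)) + 3)**2 + 42)*3 = ((18*(6 - 1*(-4)) + 3)**2 + 42)*3 = ((18*(6 + 4) + 3)**2 + 42)*3 = ((18*10 + 3)**2 + 42)*3 = ((180 + 3)**2 + 42)*3 = (183**2 + 42)*3 = (33489 + 42)*3 = 33531*3 = 100593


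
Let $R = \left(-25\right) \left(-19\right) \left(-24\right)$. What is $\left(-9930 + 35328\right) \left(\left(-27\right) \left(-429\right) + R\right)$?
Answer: $4647834$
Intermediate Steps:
$R = -11400$ ($R = 475 \left(-24\right) = -11400$)
$\left(-9930 + 35328\right) \left(\left(-27\right) \left(-429\right) + R\right) = \left(-9930 + 35328\right) \left(\left(-27\right) \left(-429\right) - 11400\right) = 25398 \left(11583 - 11400\right) = 25398 \cdot 183 = 4647834$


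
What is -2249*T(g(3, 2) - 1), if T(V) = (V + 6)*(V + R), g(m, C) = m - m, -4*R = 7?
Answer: 123695/4 ≈ 30924.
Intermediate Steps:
R = -7/4 (R = -1/4*7 = -7/4 ≈ -1.7500)
g(m, C) = 0
T(V) = (6 + V)*(-7/4 + V) (T(V) = (V + 6)*(V - 7/4) = (6 + V)*(-7/4 + V))
-2249*T(g(3, 2) - 1) = -2249*(-21/2 + (0 - 1)**2 + 17*(0 - 1)/4) = -2249*(-21/2 + (-1)**2 + (17/4)*(-1)) = -2249*(-21/2 + 1 - 17/4) = -2249*(-55/4) = 123695/4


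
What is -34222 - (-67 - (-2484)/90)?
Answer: -170913/5 ≈ -34183.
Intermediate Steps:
-34222 - (-67 - (-2484)/90) = -34222 - (-67 - 54*(-23/45)) = -34222 - (-67 + 138/5) = -34222 - 1*(-197/5) = -34222 + 197/5 = -170913/5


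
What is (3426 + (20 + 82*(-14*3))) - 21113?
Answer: -21111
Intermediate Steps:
(3426 + (20 + 82*(-14*3))) - 21113 = (3426 + (20 + 82*(-42))) - 21113 = (3426 + (20 - 3444)) - 21113 = (3426 - 3424) - 21113 = 2 - 21113 = -21111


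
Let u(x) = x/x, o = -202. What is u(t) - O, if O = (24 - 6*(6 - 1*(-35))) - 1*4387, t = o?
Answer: 4610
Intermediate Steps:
t = -202
O = -4609 (O = (24 - 6*(6 + 35)) - 4387 = (24 - 6*41) - 4387 = (24 - 246) - 4387 = -222 - 4387 = -4609)
u(x) = 1
u(t) - O = 1 - 1*(-4609) = 1 + 4609 = 4610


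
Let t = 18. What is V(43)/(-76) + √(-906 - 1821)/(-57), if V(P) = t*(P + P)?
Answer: -387/19 - I*√303/19 ≈ -20.368 - 0.91615*I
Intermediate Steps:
V(P) = 36*P (V(P) = 18*(P + P) = 18*(2*P) = 36*P)
V(43)/(-76) + √(-906 - 1821)/(-57) = (36*43)/(-76) + √(-906 - 1821)/(-57) = 1548*(-1/76) + √(-2727)*(-1/57) = -387/19 + (3*I*√303)*(-1/57) = -387/19 - I*√303/19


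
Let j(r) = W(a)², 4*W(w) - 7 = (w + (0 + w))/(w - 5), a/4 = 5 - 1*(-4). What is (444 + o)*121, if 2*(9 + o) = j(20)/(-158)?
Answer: 255733674119/4858816 ≈ 52633.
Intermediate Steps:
a = 36 (a = 4*(5 - 1*(-4)) = 4*(5 + 4) = 4*9 = 36)
W(w) = 7/4 + w/(2*(-5 + w)) (W(w) = 7/4 + ((w + (0 + w))/(w - 5))/4 = 7/4 + ((w + w)/(-5 + w))/4 = 7/4 + ((2*w)/(-5 + w))/4 = 7/4 + (2*w/(-5 + w))/4 = 7/4 + w/(2*(-5 + w)))
j(r) = 83521/15376 (j(r) = ((-35 + 9*36)/(4*(-5 + 36)))² = ((¼)*(-35 + 324)/31)² = ((¼)*(1/31)*289)² = (289/124)² = 83521/15376)
o = -43812865/4858816 (o = -9 + ((83521/15376)/(-158))/2 = -9 + ((83521/15376)*(-1/158))/2 = -9 + (½)*(-83521/2429408) = -9 - 83521/4858816 = -43812865/4858816 ≈ -9.0172)
(444 + o)*121 = (444 - 43812865/4858816)*121 = (2113501439/4858816)*121 = 255733674119/4858816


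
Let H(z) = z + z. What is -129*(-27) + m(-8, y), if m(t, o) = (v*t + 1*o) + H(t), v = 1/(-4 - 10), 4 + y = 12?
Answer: 24329/7 ≈ 3475.6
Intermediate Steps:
y = 8 (y = -4 + 12 = 8)
v = -1/14 (v = 1/(-14) = -1/14 ≈ -0.071429)
H(z) = 2*z
m(t, o) = o + 27*t/14 (m(t, o) = (-t/14 + 1*o) + 2*t = (-t/14 + o) + 2*t = (o - t/14) + 2*t = o + 27*t/14)
-129*(-27) + m(-8, y) = -129*(-27) + (8 + (27/14)*(-8)) = 3483 + (8 - 108/7) = 3483 - 52/7 = 24329/7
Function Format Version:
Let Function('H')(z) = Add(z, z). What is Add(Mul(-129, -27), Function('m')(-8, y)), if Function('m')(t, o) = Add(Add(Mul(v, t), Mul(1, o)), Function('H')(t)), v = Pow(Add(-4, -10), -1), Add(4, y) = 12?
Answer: Rational(24329, 7) ≈ 3475.6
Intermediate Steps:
y = 8 (y = Add(-4, 12) = 8)
v = Rational(-1, 14) (v = Pow(-14, -1) = Rational(-1, 14) ≈ -0.071429)
Function('H')(z) = Mul(2, z)
Function('m')(t, o) = Add(o, Mul(Rational(27, 14), t)) (Function('m')(t, o) = Add(Add(Mul(Rational(-1, 14), t), Mul(1, o)), Mul(2, t)) = Add(Add(Mul(Rational(-1, 14), t), o), Mul(2, t)) = Add(Add(o, Mul(Rational(-1, 14), t)), Mul(2, t)) = Add(o, Mul(Rational(27, 14), t)))
Add(Mul(-129, -27), Function('m')(-8, y)) = Add(Mul(-129, -27), Add(8, Mul(Rational(27, 14), -8))) = Add(3483, Add(8, Rational(-108, 7))) = Add(3483, Rational(-52, 7)) = Rational(24329, 7)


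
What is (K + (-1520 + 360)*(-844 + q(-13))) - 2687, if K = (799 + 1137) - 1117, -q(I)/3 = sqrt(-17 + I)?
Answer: 977172 + 3480*I*sqrt(30) ≈ 9.7717e+5 + 19061.0*I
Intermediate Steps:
q(I) = -3*sqrt(-17 + I)
K = 819 (K = 1936 - 1117 = 819)
(K + (-1520 + 360)*(-844 + q(-13))) - 2687 = (819 + (-1520 + 360)*(-844 - 3*sqrt(-17 - 13))) - 2687 = (819 - 1160*(-844 - 3*I*sqrt(30))) - 2687 = (819 + (979040 + 3480*I*sqrt(30))) - 2687 = (979859 + 3480*I*sqrt(30)) - 2687 = 977172 + 3480*I*sqrt(30)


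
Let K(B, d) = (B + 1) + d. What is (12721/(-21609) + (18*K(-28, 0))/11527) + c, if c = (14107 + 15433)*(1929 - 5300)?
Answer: -24803913543694561/249086943 ≈ -9.9579e+7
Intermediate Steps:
K(B, d) = 1 + B + d (K(B, d) = (1 + B) + d = 1 + B + d)
c = -99579340 (c = 29540*(-3371) = -99579340)
(12721/(-21609) + (18*K(-28, 0))/11527) + c = (12721/(-21609) + (18*(1 - 28 + 0))/11527) - 99579340 = (12721*(-1/21609) + (18*(-27))*(1/11527)) - 99579340 = (-12721/21609 - 486*1/11527) - 99579340 = (-12721/21609 - 486/11527) - 99579340 = -157136941/249086943 - 99579340 = -24803913543694561/249086943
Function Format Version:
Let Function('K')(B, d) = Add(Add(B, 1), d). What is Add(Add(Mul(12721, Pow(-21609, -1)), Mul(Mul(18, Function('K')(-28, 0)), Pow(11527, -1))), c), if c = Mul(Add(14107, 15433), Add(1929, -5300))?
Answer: Rational(-24803913543694561, 249086943) ≈ -9.9579e+7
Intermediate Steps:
Function('K')(B, d) = Add(1, B, d) (Function('K')(B, d) = Add(Add(1, B), d) = Add(1, B, d))
c = -99579340 (c = Mul(29540, -3371) = -99579340)
Add(Add(Mul(12721, Pow(-21609, -1)), Mul(Mul(18, Function('K')(-28, 0)), Pow(11527, -1))), c) = Add(Add(Mul(12721, Pow(-21609, -1)), Mul(Mul(18, Add(1, -28, 0)), Pow(11527, -1))), -99579340) = Add(Add(Mul(12721, Rational(-1, 21609)), Mul(Mul(18, -27), Rational(1, 11527))), -99579340) = Add(Add(Rational(-12721, 21609), Mul(-486, Rational(1, 11527))), -99579340) = Add(Add(Rational(-12721, 21609), Rational(-486, 11527)), -99579340) = Add(Rational(-157136941, 249086943), -99579340) = Rational(-24803913543694561, 249086943)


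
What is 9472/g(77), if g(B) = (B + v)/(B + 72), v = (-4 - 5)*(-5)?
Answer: 705664/61 ≈ 11568.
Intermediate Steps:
v = 45 (v = -9*(-5) = 45)
g(B) = (45 + B)/(72 + B) (g(B) = (B + 45)/(B + 72) = (45 + B)/(72 + B))
9472/g(77) = 9472/(((45 + 77)/(72 + 77))) = 9472/((122/149)) = 9472/(((1/149)*122)) = 9472/(122/149) = 9472*(149/122) = 705664/61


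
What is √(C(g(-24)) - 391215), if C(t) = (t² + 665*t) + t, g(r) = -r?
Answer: I*√374655 ≈ 612.09*I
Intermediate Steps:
C(t) = t² + 666*t
√(C(g(-24)) - 391215) = √((-1*(-24))*(666 - 1*(-24)) - 391215) = √(24*(666 + 24) - 391215) = √(24*690 - 391215) = √(16560 - 391215) = √(-374655) = I*√374655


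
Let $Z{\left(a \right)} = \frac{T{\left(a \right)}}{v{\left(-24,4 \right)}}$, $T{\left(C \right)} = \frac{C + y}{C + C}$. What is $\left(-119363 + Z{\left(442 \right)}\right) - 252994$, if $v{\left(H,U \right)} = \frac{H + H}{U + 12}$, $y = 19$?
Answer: $- \frac{987491225}{2652} \approx -3.7236 \cdot 10^{5}$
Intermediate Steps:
$v{\left(H,U \right)} = \frac{2 H}{12 + U}$
$T{\left(C \right)} = \frac{19 + C}{2 C}$ ($T{\left(C \right)} = \frac{C + 19}{C + C} = \frac{19 + C}{2 C}$)
$Z{\left(a \right)} = - \frac{19 + a}{6 a}$ ($Z{\left(a \right)} = \frac{\frac{1}{2} \frac{1}{a} \left(19 + a\right)}{2 \left(-24\right) \frac{1}{12 + 4}} = \frac{\frac{1}{2} \frac{1}{a} \left(19 + a\right)}{2 \left(-24\right) \frac{1}{16}} = \frac{\frac{1}{2} \frac{1}{a} \left(19 + a\right)}{-3} = \frac{19 + a}{2 a} \left(- \frac{1}{3}\right) = - \frac{19 + a}{6 a}$)
$\left(-119363 + Z{\left(442 \right)}\right) - 252994 = \left(-119363 + \frac{-19 - 442}{6 \cdot 442}\right) - 252994 = \left(-119363 + \frac{1}{6} \cdot \frac{1}{442} \left(-19 - 442\right)\right) - 252994 = \left(-119363 + \frac{1}{6} \cdot \frac{1}{442} \left(-461\right)\right) - 252994 = \left(-119363 - \frac{461}{2652}\right) - 252994 = - \frac{316551137}{2652} - 252994 = - \frac{987491225}{2652}$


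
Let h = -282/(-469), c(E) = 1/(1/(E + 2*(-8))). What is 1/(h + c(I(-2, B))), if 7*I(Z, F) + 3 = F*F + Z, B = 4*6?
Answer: 469/31035 ≈ 0.015112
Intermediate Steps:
B = 24
I(Z, F) = -3/7 + Z/7 + F**2/7 (I(Z, F) = -3/7 + (F*F + Z)/7 = -3/7 + (F**2 + Z)/7 = -3/7 + (Z + F**2)/7 = -3/7 + (Z/7 + F**2/7) = -3/7 + Z/7 + F**2/7)
c(E) = -16 + E (c(E) = 1/(1/(E - 16)) = 1/(1/(-16 + E)) = -16 + E)
h = 282/469 (h = -282*(-1/469) = 282/469 ≈ 0.60128)
1/(h + c(I(-2, B))) = 1/(282/469 + (-16 + (-3/7 + (1/7)*(-2) + (1/7)*24**2))) = 1/(282/469 + (-16 + (-3/7 - 2/7 + (1/7)*576))) = 1/(282/469 + (-16 + (-3/7 - 2/7 + 576/7))) = 1/(282/469 + (-16 + 571/7)) = 1/(282/469 + 459/7) = 1/(31035/469) = 469/31035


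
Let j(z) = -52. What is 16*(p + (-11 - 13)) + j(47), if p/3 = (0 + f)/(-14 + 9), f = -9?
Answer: -1748/5 ≈ -349.60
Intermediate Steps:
p = 27/5 (p = 3*((0 - 9)/(-14 + 9)) = 3*(-9/(-5)) = 3*(-9*(-⅕)) = 3*(9/5) = 27/5 ≈ 5.4000)
16*(p + (-11 - 13)) + j(47) = 16*(27/5 + (-11 - 13)) - 52 = 16*(27/5 - 24) - 52 = 16*(-93/5) - 52 = -1488/5 - 52 = -1748/5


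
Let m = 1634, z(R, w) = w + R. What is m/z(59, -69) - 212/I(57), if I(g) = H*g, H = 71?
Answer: -3307459/20235 ≈ -163.45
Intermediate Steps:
I(g) = 71*g
z(R, w) = R + w
m/z(59, -69) - 212/I(57) = 1634/(59 - 69) - 212/(71*57) = 1634/(-10) - 212/4047 = 1634*(-⅒) - 212*1/4047 = -817/5 - 212/4047 = -3307459/20235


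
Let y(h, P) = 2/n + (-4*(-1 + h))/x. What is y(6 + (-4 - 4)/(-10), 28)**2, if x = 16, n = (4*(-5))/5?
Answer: 1521/400 ≈ 3.8025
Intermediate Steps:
n = -4 (n = -20*1/5 = -4)
y(h, P) = -1/4 - h/4 (y(h, P) = 2/(-4) - 4*(-1 + h)/16 = 2*(-1/4) + (4 - 4*h)*(1/16) = -1/2 + (1/4 - h/4) = -1/4 - h/4)
y(6 + (-4 - 4)/(-10), 28)**2 = (-1/4 - (6 + (-4 - 4)/(-10))/4)**2 = (-1/4 - (6 - 8*(-1/10))/4)**2 = (-1/4 - (6 + 4/5)/4)**2 = (-1/4 - 1/4*34/5)**2 = (-1/4 - 17/10)**2 = (-39/20)**2 = 1521/400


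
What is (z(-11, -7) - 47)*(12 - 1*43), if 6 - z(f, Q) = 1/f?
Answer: 13950/11 ≈ 1268.2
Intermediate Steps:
z(f, Q) = 6 - 1/f
(z(-11, -7) - 47)*(12 - 1*43) = ((6 - 1/(-11)) - 47)*(12 - 1*43) = ((6 - 1*(-1/11)) - 47)*(12 - 43) = ((6 + 1/11) - 47)*(-31) = (67/11 - 47)*(-31) = -450/11*(-31) = 13950/11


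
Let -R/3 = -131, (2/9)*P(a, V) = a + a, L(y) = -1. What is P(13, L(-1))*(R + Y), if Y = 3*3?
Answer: 47034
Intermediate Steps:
P(a, V) = 9*a (P(a, V) = 9*(a + a)/2 = 9*(2*a)/2 = 9*a)
R = 393 (R = -3*(-131) = 393)
Y = 9
P(13, L(-1))*(R + Y) = (9*13)*(393 + 9) = 117*402 = 47034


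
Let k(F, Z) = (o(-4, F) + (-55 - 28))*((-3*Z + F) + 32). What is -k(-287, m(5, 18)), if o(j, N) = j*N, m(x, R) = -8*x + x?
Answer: 159750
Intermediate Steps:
m(x, R) = -7*x
o(j, N) = N*j
k(F, Z) = (-83 - 4*F)*(32 + F - 3*Z) (k(F, Z) = (F*(-4) + (-55 - 28))*((-3*Z + F) + 32) = (-4*F - 83)*((F - 3*Z) + 32) = (-83 - 4*F)*(32 + F - 3*Z))
-k(-287, m(5, 18)) = -(-2656 - 211*(-287) - 4*(-287)² + 249*(-7*5) + 12*(-287)*(-7*5)) = -(-2656 + 60557 - 4*82369 + 249*(-35) + 12*(-287)*(-35)) = -(-2656 + 60557 - 329476 - 8715 + 120540) = -1*(-159750) = 159750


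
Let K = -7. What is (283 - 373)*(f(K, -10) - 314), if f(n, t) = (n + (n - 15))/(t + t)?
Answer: 56259/2 ≈ 28130.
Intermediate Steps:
f(n, t) = (-15 + 2*n)/(2*t) (f(n, t) = (n + (-15 + n))/((2*t)) = (-15 + 2*n)*(1/(2*t)) = (-15 + 2*n)/(2*t))
(283 - 373)*(f(K, -10) - 314) = (283 - 373)*((-15/2 - 7)/(-10) - 314) = -90*(-⅒*(-29/2) - 314) = -90*(29/20 - 314) = -90*(-6251/20) = 56259/2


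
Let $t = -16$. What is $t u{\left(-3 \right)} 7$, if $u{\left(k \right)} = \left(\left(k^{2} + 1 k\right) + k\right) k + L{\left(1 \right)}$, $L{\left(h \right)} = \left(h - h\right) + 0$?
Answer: $1008$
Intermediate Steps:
$L{\left(h \right)} = 0$ ($L{\left(h \right)} = 0 + 0 = 0$)
$u{\left(k \right)} = k \left(k^{2} + 2 k\right)$ ($u{\left(k \right)} = \left(\left(k^{2} + 1 k\right) + k\right) k + 0 = \left(\left(k^{2} + k\right) + k\right) k + 0 = \left(\left(k + k^{2}\right) + k\right) k + 0 = \left(k^{2} + 2 k\right) k + 0 = k \left(k^{2} + 2 k\right) + 0 = k \left(k^{2} + 2 k\right)$)
$t u{\left(-3 \right)} 7 = - 16 \left(-3\right)^{2} \left(2 - 3\right) 7 = - 16 \cdot 9 \left(-1\right) 7 = \left(-16\right) \left(-9\right) 7 = 144 \cdot 7 = 1008$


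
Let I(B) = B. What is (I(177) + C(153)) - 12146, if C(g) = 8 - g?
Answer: -12114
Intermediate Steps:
(I(177) + C(153)) - 12146 = (177 + (8 - 1*153)) - 12146 = (177 + (8 - 153)) - 12146 = (177 - 145) - 12146 = 32 - 12146 = -12114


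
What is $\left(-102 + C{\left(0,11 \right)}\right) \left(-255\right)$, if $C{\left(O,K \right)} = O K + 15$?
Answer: $22185$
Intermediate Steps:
$C{\left(O,K \right)} = 15 + K O$ ($C{\left(O,K \right)} = K O + 15 = 15 + K O$)
$\left(-102 + C{\left(0,11 \right)}\right) \left(-255\right) = \left(-102 + \left(15 + 11 \cdot 0\right)\right) \left(-255\right) = \left(-102 + \left(15 + 0\right)\right) \left(-255\right) = \left(-102 + 15\right) \left(-255\right) = \left(-87\right) \left(-255\right) = 22185$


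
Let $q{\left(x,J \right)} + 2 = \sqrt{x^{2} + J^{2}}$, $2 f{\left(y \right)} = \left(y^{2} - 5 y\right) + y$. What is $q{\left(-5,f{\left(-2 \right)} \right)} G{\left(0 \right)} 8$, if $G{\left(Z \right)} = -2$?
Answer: $32 - 16 \sqrt{61} \approx -92.964$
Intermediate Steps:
$f{\left(y \right)} = \frac{y^{2}}{2} - 2 y$ ($f{\left(y \right)} = \frac{\left(y^{2} - 5 y\right) + y}{2} = \frac{y^{2} - 4 y}{2} = \frac{y^{2}}{2} - 2 y$)
$q{\left(x,J \right)} = -2 + \sqrt{J^{2} + x^{2}}$ ($q{\left(x,J \right)} = -2 + \sqrt{x^{2} + J^{2}} = -2 + \sqrt{J^{2} + x^{2}}$)
$q{\left(-5,f{\left(-2 \right)} \right)} G{\left(0 \right)} 8 = \left(-2 + \sqrt{\left(\frac{1}{2} \left(-2\right) \left(-4 - 2\right)\right)^{2} + \left(-5\right)^{2}}\right) \left(-2\right) 8 = \left(-2 + \sqrt{\left(\frac{1}{2} \left(-2\right) \left(-6\right)\right)^{2} + 25}\right) \left(-2\right) 8 = \left(-2 + \sqrt{6^{2} + 25}\right) \left(-2\right) 8 = \left(-2 + \sqrt{36 + 25}\right) \left(-2\right) 8 = \left(-2 + \sqrt{61}\right) \left(-2\right) 8 = \left(4 - 2 \sqrt{61}\right) 8 = 32 - 16 \sqrt{61}$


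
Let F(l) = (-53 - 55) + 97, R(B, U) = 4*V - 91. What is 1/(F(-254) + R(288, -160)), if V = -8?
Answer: -1/134 ≈ -0.0074627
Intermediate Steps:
R(B, U) = -123 (R(B, U) = 4*(-8) - 91 = -32 - 91 = -123)
F(l) = -11 (F(l) = -108 + 97 = -11)
1/(F(-254) + R(288, -160)) = 1/(-11 - 123) = 1/(-134) = -1/134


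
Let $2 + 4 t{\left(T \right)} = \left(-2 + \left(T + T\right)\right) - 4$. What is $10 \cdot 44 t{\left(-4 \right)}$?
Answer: $-1760$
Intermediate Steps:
$t{\left(T \right)} = -2 + \frac{T}{2}$ ($t{\left(T \right)} = - \frac{1}{2} + \frac{\left(-2 + \left(T + T\right)\right) - 4}{4} = - \frac{1}{2} + \frac{\left(-2 + 2 T\right) - 4}{4} = - \frac{1}{2} + \frac{-6 + 2 T}{4} = - \frac{1}{2} + \left(- \frac{3}{2} + \frac{T}{2}\right) = -2 + \frac{T}{2}$)
$10 \cdot 44 t{\left(-4 \right)} = 10 \cdot 44 \left(-2 + \frac{1}{2} \left(-4\right)\right) = 440 \left(-2 - 2\right) = 440 \left(-4\right) = -1760$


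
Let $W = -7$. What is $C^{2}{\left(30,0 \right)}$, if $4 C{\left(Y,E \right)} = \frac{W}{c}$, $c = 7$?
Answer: $\frac{1}{16} \approx 0.0625$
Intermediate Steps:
$C{\left(Y,E \right)} = - \frac{1}{4}$ ($C{\left(Y,E \right)} = \frac{\left(-7\right) \frac{1}{7}}{4} = \frac{1}{4} \left(-1\right) = - \frac{1}{4}$)
$C^{2}{\left(30,0 \right)} = \left(- \frac{1}{4}\right)^{2} = \frac{1}{16}$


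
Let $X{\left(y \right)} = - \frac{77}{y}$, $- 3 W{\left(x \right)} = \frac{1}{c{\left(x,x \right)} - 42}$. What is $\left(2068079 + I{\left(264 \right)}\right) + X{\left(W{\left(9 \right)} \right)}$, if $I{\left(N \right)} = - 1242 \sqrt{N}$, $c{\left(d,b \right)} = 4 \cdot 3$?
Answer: $2061149 - 2484 \sqrt{66} \approx 2.041 \cdot 10^{6}$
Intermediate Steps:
$c{\left(d,b \right)} = 12$
$W{\left(x \right)} = \frac{1}{90}$ ($W{\left(x \right)} = - \frac{1}{3 \left(12 - 42\right)} = - \frac{1}{3 \left(-30\right)} = \left(- \frac{1}{3}\right) \left(- \frac{1}{30}\right) = \frac{1}{90}$)
$\left(2068079 + I{\left(264 \right)}\right) + X{\left(W{\left(9 \right)} \right)} = \left(2068079 - 1242 \sqrt{264}\right) - 77 \frac{1}{\frac{1}{90}} = \left(2068079 - 1242 \cdot 2 \sqrt{66}\right) - 6930 = \left(2068079 - 2484 \sqrt{66}\right) - 6930 = 2061149 - 2484 \sqrt{66}$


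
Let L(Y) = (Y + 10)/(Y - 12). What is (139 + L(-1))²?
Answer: 3232804/169 ≈ 19129.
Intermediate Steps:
L(Y) = (10 + Y)/(-12 + Y)
(139 + L(-1))² = (139 + (10 - 1)/(-12 - 1))² = (139 + 9/(-13))² = (139 - 1/13*9)² = (139 - 9/13)² = (1798/13)² = 3232804/169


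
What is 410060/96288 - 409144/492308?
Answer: 10155010063/2962709544 ≈ 3.4276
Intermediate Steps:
410060/96288 - 409144/492308 = 410060*(1/96288) - 409144*1/492308 = 102515/24072 - 102286/123077 = 10155010063/2962709544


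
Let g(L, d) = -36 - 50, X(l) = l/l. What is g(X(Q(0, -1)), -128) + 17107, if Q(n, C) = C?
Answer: 17021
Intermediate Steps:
X(l) = 1
g(L, d) = -86
g(X(Q(0, -1)), -128) + 17107 = -86 + 17107 = 17021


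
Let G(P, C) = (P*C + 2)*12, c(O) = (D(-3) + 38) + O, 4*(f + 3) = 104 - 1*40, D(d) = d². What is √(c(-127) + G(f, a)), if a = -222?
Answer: 8*I*√542 ≈ 186.25*I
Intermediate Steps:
f = 13 (f = -3 + (104 - 1*40)/4 = -3 + (104 - 40)/4 = -3 + (¼)*64 = -3 + 16 = 13)
c(O) = 47 + O (c(O) = ((-3)² + 38) + O = (9 + 38) + O = 47 + O)
G(P, C) = 24 + 12*C*P (G(P, C) = (C*P + 2)*12 = (2 + C*P)*12 = 24 + 12*C*P)
√(c(-127) + G(f, a)) = √((47 - 127) + (24 + 12*(-222)*13)) = √(-80 + (24 - 34632)) = √(-80 - 34608) = √(-34688) = 8*I*√542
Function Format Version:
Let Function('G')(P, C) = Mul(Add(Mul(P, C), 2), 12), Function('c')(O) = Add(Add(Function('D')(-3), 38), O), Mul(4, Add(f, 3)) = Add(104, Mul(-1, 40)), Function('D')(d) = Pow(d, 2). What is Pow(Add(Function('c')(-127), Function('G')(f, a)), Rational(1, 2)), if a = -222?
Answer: Mul(8, I, Pow(542, Rational(1, 2))) ≈ Mul(186.25, I)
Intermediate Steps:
f = 13 (f = Add(-3, Mul(Rational(1, 4), Add(104, Mul(-1, 40)))) = Add(-3, Mul(Rational(1, 4), Add(104, -40))) = Add(-3, Mul(Rational(1, 4), 64)) = Add(-3, 16) = 13)
Function('c')(O) = Add(47, O) (Function('c')(O) = Add(Add(Pow(-3, 2), 38), O) = Add(Add(9, 38), O) = Add(47, O))
Function('G')(P, C) = Add(24, Mul(12, C, P)) (Function('G')(P, C) = Mul(Add(Mul(C, P), 2), 12) = Mul(Add(2, Mul(C, P)), 12) = Add(24, Mul(12, C, P)))
Pow(Add(Function('c')(-127), Function('G')(f, a)), Rational(1, 2)) = Pow(Add(Add(47, -127), Add(24, Mul(12, -222, 13))), Rational(1, 2)) = Pow(Add(-80, Add(24, -34632)), Rational(1, 2)) = Pow(Add(-80, -34608), Rational(1, 2)) = Pow(-34688, Rational(1, 2)) = Mul(8, I, Pow(542, Rational(1, 2)))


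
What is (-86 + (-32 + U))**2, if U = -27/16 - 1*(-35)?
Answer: 1836025/256 ≈ 7172.0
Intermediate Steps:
U = 533/16 (U = -27*1/16 + 35 = -27/16 + 35 = 533/16 ≈ 33.313)
(-86 + (-32 + U))**2 = (-86 + (-32 + 533/16))**2 = (-86 + 21/16)**2 = (-1355/16)**2 = 1836025/256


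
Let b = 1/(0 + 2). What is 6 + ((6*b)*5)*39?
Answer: 591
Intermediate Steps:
b = ½ (b = 1/2 = ½ ≈ 0.50000)
6 + ((6*b)*5)*39 = 6 + ((6*(½))*5)*39 = 6 + (3*5)*39 = 6 + 15*39 = 6 + 585 = 591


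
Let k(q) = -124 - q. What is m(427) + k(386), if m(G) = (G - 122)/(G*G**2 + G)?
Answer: -130183619/255262 ≈ -510.00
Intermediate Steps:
m(G) = (-122 + G)/(G + G**3) (m(G) = (-122 + G)/(G**3 + G) = (-122 + G)/(G + G**3))
m(427) + k(386) = (-122 + 427)/(427 + 427**3) + (-124 - 1*386) = 305/(427 + 77854483) + (-124 - 386) = 305/77854910 - 510 = (1/77854910)*305 - 510 = 1/255262 - 510 = -130183619/255262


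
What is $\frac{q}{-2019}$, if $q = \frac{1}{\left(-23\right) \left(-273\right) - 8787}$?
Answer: $\frac{1}{5063652} \approx 1.9749 \cdot 10^{-7}$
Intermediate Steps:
$q = - \frac{1}{2508}$ ($q = \frac{1}{6279 - 8787} = \frac{1}{-2508} = - \frac{1}{2508} \approx -0.00039872$)
$\frac{q}{-2019} = - \frac{1}{2508 \left(-2019\right)} = \left(- \frac{1}{2508}\right) \left(- \frac{1}{2019}\right) = \frac{1}{5063652}$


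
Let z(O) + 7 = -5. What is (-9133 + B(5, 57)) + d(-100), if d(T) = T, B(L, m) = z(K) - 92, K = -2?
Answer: -9337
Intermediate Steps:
z(O) = -12 (z(O) = -7 - 5 = -12)
B(L, m) = -104 (B(L, m) = -12 - 92 = -104)
(-9133 + B(5, 57)) + d(-100) = (-9133 - 104) - 100 = -9237 - 100 = -9337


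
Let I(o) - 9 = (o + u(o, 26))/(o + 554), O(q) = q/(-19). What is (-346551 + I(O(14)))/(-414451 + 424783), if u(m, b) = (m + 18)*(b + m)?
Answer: -34606991701/1031794848 ≈ -33.541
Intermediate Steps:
u(m, b) = (18 + m)*(b + m)
O(q) = -q/19 (O(q) = q*(-1/19) = -q/19)
I(o) = 9 + (468 + o**2 + 45*o)/(554 + o) (I(o) = 9 + (o + (o**2 + 18*26 + 18*o + 26*o))/(o + 554) = 9 + (o + (o**2 + 468 + 18*o + 26*o))/(554 + o) = 9 + (o + (468 + o**2 + 44*o))/(554 + o) = 9 + (468 + o**2 + 45*o)/(554 + o))
(-346551 + I(O(14)))/(-414451 + 424783) = (-346551 + (5454 + (-1/19*14)**2 + 54*(-1/19*14))/(554 - 1/19*14))/(-414451 + 424783) = (-346551 + (5454 + (-14/19)**2 + 54*(-14/19))/(554 - 14/19))/10332 = (-346551 + (5454 + 196/361 - 756/19)/(10512/19))*(1/10332) = (-346551 + (19/10512)*(1954726/361))*(1/10332) = (-346551 + 977363/99864)*(1/10332) = -34606991701/99864*1/10332 = -34606991701/1031794848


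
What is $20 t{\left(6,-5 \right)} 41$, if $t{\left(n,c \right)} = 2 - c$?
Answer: $5740$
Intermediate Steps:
$20 t{\left(6,-5 \right)} 41 = 20 \left(2 - -5\right) 41 = 20 \left(2 + 5\right) 41 = 20 \cdot 7 \cdot 41 = 140 \cdot 41 = 5740$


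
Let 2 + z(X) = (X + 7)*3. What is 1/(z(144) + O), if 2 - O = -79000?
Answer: 1/79453 ≈ 1.2586e-5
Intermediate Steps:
z(X) = 19 + 3*X (z(X) = -2 + (X + 7)*3 = -2 + (7 + X)*3 = -2 + (21 + 3*X) = 19 + 3*X)
O = 79002 (O = 2 - 1*(-79000) = 2 + 79000 = 79002)
1/(z(144) + O) = 1/((19 + 3*144) + 79002) = 1/((19 + 432) + 79002) = 1/(451 + 79002) = 1/79453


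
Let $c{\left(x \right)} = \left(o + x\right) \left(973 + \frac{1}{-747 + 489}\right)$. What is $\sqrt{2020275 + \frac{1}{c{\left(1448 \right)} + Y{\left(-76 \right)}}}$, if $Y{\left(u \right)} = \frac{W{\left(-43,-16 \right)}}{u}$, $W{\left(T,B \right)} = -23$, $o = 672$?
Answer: $\frac{\sqrt{826249414241453791770043863}}{20223221447} \approx 1421.4$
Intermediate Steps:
$Y{\left(u \right)} = - \frac{23}{u}$
$c{\left(x \right)} = \frac{28115696}{43} + \frac{251033 x}{258}$ ($c{\left(x \right)} = \left(672 + x\right) \left(973 + \frac{1}{-747 + 489}\right) = \left(672 + x\right) \left(973 + \frac{1}{-258}\right) = \left(672 + x\right) \left(973 - \frac{1}{258}\right) = \left(672 + x\right) \frac{251033}{258} = \frac{28115696}{43} + \frac{251033 x}{258}$)
$\sqrt{2020275 + \frac{1}{c{\left(1448 \right)} + Y{\left(-76 \right)}}} = \sqrt{2020275 + \frac{1}{\left(\frac{28115696}{43} + \frac{251033}{258} \cdot 1448\right) - \frac{23}{-76}}} = \sqrt{2020275 + \frac{1}{\left(\frac{28115696}{43} + \frac{181747892}{129}\right) - - \frac{23}{76}}} = \sqrt{2020275 + \frac{1}{\frac{266094980}{129} + \frac{23}{76}}} = \sqrt{2020275 + \frac{1}{\frac{20223221447}{9804}}} = \sqrt{2020275 + \frac{9804}{20223221447}} = \sqrt{\frac{40856468708847729}{20223221447}} = \frac{\sqrt{826249414241453791770043863}}{20223221447}$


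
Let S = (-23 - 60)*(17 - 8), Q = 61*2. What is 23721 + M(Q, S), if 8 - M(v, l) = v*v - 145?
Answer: 8990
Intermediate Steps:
Q = 122
S = -747 (S = -83*9 = -747)
M(v, l) = 153 - v**2 (M(v, l) = 8 - (v*v - 145) = 8 - (v**2 - 145) = 8 - (-145 + v**2) = 8 + (145 - v**2) = 153 - v**2)
23721 + M(Q, S) = 23721 + (153 - 1*122**2) = 23721 + (153 - 1*14884) = 23721 + (153 - 14884) = 23721 - 14731 = 8990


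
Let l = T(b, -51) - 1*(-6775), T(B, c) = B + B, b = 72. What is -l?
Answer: -6919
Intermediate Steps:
T(B, c) = 2*B
l = 6919 (l = 2*72 - 1*(-6775) = 144 + 6775 = 6919)
-l = -1*6919 = -6919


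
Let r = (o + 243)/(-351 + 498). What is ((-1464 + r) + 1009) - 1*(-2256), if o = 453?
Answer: 88481/49 ≈ 1805.7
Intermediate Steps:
r = 232/49 (r = (453 + 243)/(-351 + 498) = 696/147 = 696*(1/147) = 232/49 ≈ 4.7347)
((-1464 + r) + 1009) - 1*(-2256) = ((-1464 + 232/49) + 1009) - 1*(-2256) = (-71504/49 + 1009) + 2256 = -22063/49 + 2256 = 88481/49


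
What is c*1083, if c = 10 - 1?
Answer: 9747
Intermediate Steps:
c = 9
c*1083 = 9*1083 = 9747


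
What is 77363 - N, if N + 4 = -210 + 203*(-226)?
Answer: 123455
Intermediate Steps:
N = -46092 (N = -4 + (-210 + 203*(-226)) = -4 + (-210 - 45878) = -4 - 46088 = -46092)
77363 - N = 77363 - 1*(-46092) = 77363 + 46092 = 123455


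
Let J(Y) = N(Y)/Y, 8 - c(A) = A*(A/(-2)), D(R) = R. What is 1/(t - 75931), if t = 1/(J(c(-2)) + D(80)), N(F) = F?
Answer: -81/6150410 ≈ -1.3170e-5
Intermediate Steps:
c(A) = 8 + A**2/2 (c(A) = 8 - A*A/(-2) = 8 - A*A*(-1/2) = 8 - A*(-A/2) = 8 - (-1)*A**2/2 = 8 + A**2/2)
J(Y) = 1 (J(Y) = Y/Y = 1)
t = 1/81 (t = 1/(1 + 80) = 1/81 ≈ 0.012346)
1/(t - 75931) = 1/(1/81 - 75931) = 1/(-6150410/81) = -81/6150410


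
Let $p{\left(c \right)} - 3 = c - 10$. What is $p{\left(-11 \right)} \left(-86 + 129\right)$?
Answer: $-774$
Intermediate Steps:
$p{\left(c \right)} = -7 + c$ ($p{\left(c \right)} = 3 + \left(c - 10\right) = 3 + \left(-10 + c\right) = -7 + c$)
$p{\left(-11 \right)} \left(-86 + 129\right) = \left(-7 - 11\right) \left(-86 + 129\right) = \left(-18\right) 43 = -774$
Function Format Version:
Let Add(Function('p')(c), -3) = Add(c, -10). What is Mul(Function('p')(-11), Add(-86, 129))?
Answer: -774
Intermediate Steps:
Function('p')(c) = Add(-7, c) (Function('p')(c) = Add(3, Add(c, -10)) = Add(3, Add(-10, c)) = Add(-7, c))
Mul(Function('p')(-11), Add(-86, 129)) = Mul(Add(-7, -11), Add(-86, 129)) = Mul(-18, 43) = -774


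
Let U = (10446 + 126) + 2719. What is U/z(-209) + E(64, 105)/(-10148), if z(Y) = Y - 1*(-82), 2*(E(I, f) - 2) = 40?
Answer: -67439931/644398 ≈ -104.66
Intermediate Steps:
E(I, f) = 22 (E(I, f) = 2 + (½)*40 = 2 + 20 = 22)
U = 13291 (U = 10572 + 2719 = 13291)
z(Y) = 82 + Y (z(Y) = Y + 82 = 82 + Y)
U/z(-209) + E(64, 105)/(-10148) = 13291/(82 - 209) + 22/(-10148) = 13291/(-127) + 22*(-1/10148) = 13291*(-1/127) - 11/5074 = -13291/127 - 11/5074 = -67439931/644398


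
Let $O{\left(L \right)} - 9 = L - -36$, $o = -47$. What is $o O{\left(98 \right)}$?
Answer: $-6721$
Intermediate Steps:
$O{\left(L \right)} = 45 + L$ ($O{\left(L \right)} = 9 + \left(L - -36\right) = 9 + \left(L + 36\right) = 9 + \left(36 + L\right) = 45 + L$)
$o O{\left(98 \right)} = - 47 \left(45 + 98\right) = \left(-47\right) 143 = -6721$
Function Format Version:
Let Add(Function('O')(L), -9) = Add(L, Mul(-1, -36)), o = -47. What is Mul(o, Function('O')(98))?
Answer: -6721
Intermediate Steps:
Function('O')(L) = Add(45, L) (Function('O')(L) = Add(9, Add(L, Mul(-1, -36))) = Add(9, Add(L, 36)) = Add(9, Add(36, L)) = Add(45, L))
Mul(o, Function('O')(98)) = Mul(-47, Add(45, 98)) = Mul(-47, 143) = -6721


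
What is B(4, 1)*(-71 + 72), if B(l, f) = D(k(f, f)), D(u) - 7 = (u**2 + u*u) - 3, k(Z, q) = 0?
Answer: 4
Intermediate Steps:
D(u) = 4 + 2*u**2 (D(u) = 7 + ((u**2 + u*u) - 3) = 7 + ((u**2 + u**2) - 3) = 7 + (2*u**2 - 3) = 7 + (-3 + 2*u**2) = 4 + 2*u**2)
B(l, f) = 4 (B(l, f) = 4 + 2*0**2 = 4 + 2*0 = 4 + 0 = 4)
B(4, 1)*(-71 + 72) = 4*(-71 + 72) = 4*1 = 4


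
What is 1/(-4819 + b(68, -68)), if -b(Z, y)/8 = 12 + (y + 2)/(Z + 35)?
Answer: -103/505717 ≈ -0.00020367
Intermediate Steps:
b(Z, y) = -96 - 8*(2 + y)/(35 + Z) (b(Z, y) = -8*(12 + (y + 2)/(Z + 35)) = -8*(12 + (2 + y)/(35 + Z)) = -96 - 8*(2 + y)/(35 + Z))
1/(-4819 + b(68, -68)) = 1/(-4819 + 8*(-422 - 1*(-68) - 12*68)/(35 + 68)) = 1/(-4819 + 8*(-422 + 68 - 816)/103) = 1/(-4819 + 8*(1/103)*(-1170)) = 1/(-4819 - 9360/103) = 1/(-505717/103) = -103/505717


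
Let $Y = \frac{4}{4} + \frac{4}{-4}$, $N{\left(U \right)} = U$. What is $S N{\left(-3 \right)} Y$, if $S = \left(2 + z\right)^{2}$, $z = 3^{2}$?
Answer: $0$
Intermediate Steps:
$z = 9$
$S = 121$ ($S = \left(2 + 9\right)^{2} = 11^{2} = 121$)
$Y = 0$ ($Y = 4 \cdot \frac{1}{4} + 4 \left(- \frac{1}{4}\right) = 1 - 1 = 0$)
$S N{\left(-3 \right)} Y = 121 \left(-3\right) 0 = \left(-363\right) 0 = 0$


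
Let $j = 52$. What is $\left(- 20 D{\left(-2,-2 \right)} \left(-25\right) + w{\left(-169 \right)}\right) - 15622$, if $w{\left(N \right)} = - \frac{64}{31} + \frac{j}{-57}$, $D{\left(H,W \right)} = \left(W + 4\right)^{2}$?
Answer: $- \frac{24075334}{1767} \approx -13625.0$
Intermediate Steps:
$D{\left(H,W \right)} = \left(4 + W\right)^{2}$
$w{\left(N \right)} = - \frac{5260}{1767}$ ($w{\left(N \right)} = - \frac{64}{31} + \frac{52}{-57} = \left(-64\right) \frac{1}{31} + 52 \left(- \frac{1}{57}\right) = - \frac{64}{31} - \frac{52}{57} = - \frac{5260}{1767}$)
$\left(- 20 D{\left(-2,-2 \right)} \left(-25\right) + w{\left(-169 \right)}\right) - 15622 = \left(- 20 \left(4 - 2\right)^{2} \left(-25\right) - \frac{5260}{1767}\right) - 15622 = \left(- 20 \cdot 2^{2} \left(-25\right) - \frac{5260}{1767}\right) - 15622 = \left(\left(-20\right) 4 \left(-25\right) - \frac{5260}{1767}\right) - 15622 = \left(\left(-80\right) \left(-25\right) - \frac{5260}{1767}\right) - 15622 = \left(2000 - \frac{5260}{1767}\right) - 15622 = \frac{3528740}{1767} - 15622 = - \frac{24075334}{1767}$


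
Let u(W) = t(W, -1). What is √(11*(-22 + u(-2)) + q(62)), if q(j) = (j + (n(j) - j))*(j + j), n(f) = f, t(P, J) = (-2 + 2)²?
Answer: √7446 ≈ 86.290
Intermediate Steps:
t(P, J) = 0 (t(P, J) = 0² = 0)
u(W) = 0
q(j) = 2*j² (q(j) = (j + (j - j))*(j + j) = (j + 0)*(2*j) = j*(2*j) = 2*j²)
√(11*(-22 + u(-2)) + q(62)) = √(11*(-22 + 0) + 2*62²) = √(11*(-22) + 2*3844) = √(-242 + 7688) = √7446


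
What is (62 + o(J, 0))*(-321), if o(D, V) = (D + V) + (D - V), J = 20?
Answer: -32742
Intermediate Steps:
o(D, V) = 2*D
(62 + o(J, 0))*(-321) = (62 + 2*20)*(-321) = (62 + 40)*(-321) = 102*(-321) = -32742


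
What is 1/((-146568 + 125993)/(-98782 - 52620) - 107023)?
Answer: -151402/16203475671 ≈ -9.3438e-6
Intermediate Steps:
1/((-146568 + 125993)/(-98782 - 52620) - 107023) = 1/(-20575/(-151402) - 107023) = 1/(-20575*(-1/151402) - 107023) = 1/(20575/151402 - 107023) = 1/(-16203475671/151402) = -151402/16203475671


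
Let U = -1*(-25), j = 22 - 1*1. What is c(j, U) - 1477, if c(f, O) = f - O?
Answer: -1481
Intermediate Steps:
j = 21 (j = 22 - 1 = 21)
U = 25
c(j, U) - 1477 = (21 - 1*25) - 1477 = (21 - 25) - 1477 = -4 - 1477 = -1481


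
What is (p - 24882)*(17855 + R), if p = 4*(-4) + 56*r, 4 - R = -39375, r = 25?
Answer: -1344884532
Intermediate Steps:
R = 39379 (R = 4 - 1*(-39375) = 4 + 39375 = 39379)
p = 1384 (p = 4*(-4) + 56*25 = -16 + 1400 = 1384)
(p - 24882)*(17855 + R) = (1384 - 24882)*(17855 + 39379) = -23498*57234 = -1344884532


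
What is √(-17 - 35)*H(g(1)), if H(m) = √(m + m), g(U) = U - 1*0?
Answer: 2*I*√26 ≈ 10.198*I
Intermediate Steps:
g(U) = U (g(U) = U + 0 = U)
H(m) = √2*√m (H(m) = √(2*m) = √2*√m)
√(-17 - 35)*H(g(1)) = √(-17 - 35)*(√2*√1) = √(-52)*(√2*1) = (2*I*√13)*√2 = 2*I*√26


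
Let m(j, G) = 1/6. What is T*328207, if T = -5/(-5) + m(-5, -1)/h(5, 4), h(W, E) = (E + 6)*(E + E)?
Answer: 157867567/480 ≈ 3.2889e+5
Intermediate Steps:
h(W, E) = 2*E*(6 + E) (h(W, E) = (6 + E)*(2*E) = 2*E*(6 + E))
m(j, G) = 1/6
T = 481/480 (T = -5/(-5) + 1/(6*((2*4*(6 + 4)))) = -5*(-1/5) + 1/(6*((2*4*10))) = 1 + (1/6)/80 = 1 + (1/6)*(1/80) = 1 + 1/480 = 481/480 ≈ 1.0021)
T*328207 = (481/480)*328207 = 157867567/480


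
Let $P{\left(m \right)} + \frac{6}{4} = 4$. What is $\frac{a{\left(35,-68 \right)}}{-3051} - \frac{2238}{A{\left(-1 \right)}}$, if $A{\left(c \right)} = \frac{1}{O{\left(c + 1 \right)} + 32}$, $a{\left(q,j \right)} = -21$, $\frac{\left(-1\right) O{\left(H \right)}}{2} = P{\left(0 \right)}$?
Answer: $- \frac{61453235}{1017} \approx -60426.0$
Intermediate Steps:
$P{\left(m \right)} = \frac{5}{2}$ ($P{\left(m \right)} = - \frac{3}{2} + 4 = \frac{5}{2}$)
$O{\left(H \right)} = -5$ ($O{\left(H \right)} = \left(-2\right) \frac{5}{2} = -5$)
$A{\left(c \right)} = \frac{1}{27}$ ($A{\left(c \right)} = \frac{1}{-5 + 32} = \frac{1}{27}$)
$\frac{a{\left(35,-68 \right)}}{-3051} - \frac{2238}{A{\left(-1 \right)}} = - \frac{21}{-3051} - 2238 \frac{1}{\frac{1}{27}} = \left(-21\right) \left(- \frac{1}{3051}\right) - 60426 = \frac{7}{1017} - 60426 = - \frac{61453235}{1017}$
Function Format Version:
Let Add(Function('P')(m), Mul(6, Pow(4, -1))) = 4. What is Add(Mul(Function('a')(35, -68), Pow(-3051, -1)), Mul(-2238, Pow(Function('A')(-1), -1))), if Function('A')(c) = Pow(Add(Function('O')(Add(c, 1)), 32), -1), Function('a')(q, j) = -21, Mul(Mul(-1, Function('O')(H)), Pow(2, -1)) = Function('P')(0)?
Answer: Rational(-61453235, 1017) ≈ -60426.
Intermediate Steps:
Function('P')(m) = Rational(5, 2) (Function('P')(m) = Add(Rational(-3, 2), 4) = Rational(5, 2))
Function('O')(H) = -5 (Function('O')(H) = Mul(-2, Rational(5, 2)) = -5)
Function('A')(c) = Rational(1, 27) (Function('A')(c) = Pow(Add(-5, 32), -1) = Pow(27, -1) = Rational(1, 27))
Add(Mul(Function('a')(35, -68), Pow(-3051, -1)), Mul(-2238, Pow(Function('A')(-1), -1))) = Add(Mul(-21, Pow(-3051, -1)), Mul(-2238, Pow(Rational(1, 27), -1))) = Add(Mul(-21, Rational(-1, 3051)), Mul(-2238, 27)) = Add(Rational(7, 1017), -60426) = Rational(-61453235, 1017)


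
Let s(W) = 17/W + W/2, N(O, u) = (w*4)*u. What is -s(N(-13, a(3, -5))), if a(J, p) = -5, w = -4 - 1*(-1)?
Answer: -1817/60 ≈ -30.283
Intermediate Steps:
w = -3 (w = -4 + 1 = -3)
N(O, u) = -12*u (N(O, u) = (-3*4)*u = -12*u)
s(W) = W/2 + 17/W (s(W) = 17/W + W*(½) = 17/W + W/2 = W/2 + 17/W)
-s(N(-13, a(3, -5))) = -((-12*(-5))/2 + 17/((-12*(-5)))) = -((½)*60 + 17/60) = -(30 + 17*(1/60)) = -(30 + 17/60) = -1*1817/60 = -1817/60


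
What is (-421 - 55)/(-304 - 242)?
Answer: 34/39 ≈ 0.87179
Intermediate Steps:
(-421 - 55)/(-304 - 242) = -476/(-546) = -476*(-1/546) = 34/39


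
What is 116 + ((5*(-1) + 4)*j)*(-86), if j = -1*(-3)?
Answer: 374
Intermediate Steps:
j = 3
116 + ((5*(-1) + 4)*j)*(-86) = 116 + ((5*(-1) + 4)*3)*(-86) = 116 + ((-5 + 4)*3)*(-86) = 116 - 1*3*(-86) = 116 - 3*(-86) = 116 + 258 = 374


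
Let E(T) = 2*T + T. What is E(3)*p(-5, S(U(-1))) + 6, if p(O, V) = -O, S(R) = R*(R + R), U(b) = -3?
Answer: 51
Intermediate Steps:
S(R) = 2*R**2 (S(R) = R*(2*R) = 2*R**2)
E(T) = 3*T
E(3)*p(-5, S(U(-1))) + 6 = (3*3)*(-1*(-5)) + 6 = 9*5 + 6 = 45 + 6 = 51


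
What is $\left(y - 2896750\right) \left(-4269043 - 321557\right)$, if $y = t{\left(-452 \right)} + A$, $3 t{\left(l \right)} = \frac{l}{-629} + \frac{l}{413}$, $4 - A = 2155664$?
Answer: $\frac{860737464005761200}{37111} \approx 2.3194 \cdot 10^{13}$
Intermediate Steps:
$A = -2155660$ ($A = 4 - 2155664 = -2155660$)
$t{\left(l \right)} = \frac{72 l}{259777}$ ($t{\left(l \right)} = \frac{\frac{l}{-629} + \frac{l}{413}}{3} = \frac{l \left(- \frac{1}{629}\right) + l \frac{1}{413}}{3} = \frac{- \frac{l}{629} + \frac{l}{413}}{3} = \frac{\frac{216}{259777} l}{3} = \frac{72 l}{259777}$)
$y = - \frac{559990920364}{259777}$ ($y = \frac{72}{259777} \left(-452\right) - 2155660 = - \frac{32544}{259777} - 2155660 = - \frac{559990920364}{259777} \approx -2.1557 \cdot 10^{6}$)
$\left(y - 2896750\right) \left(-4269043 - 321557\right) = \left(- \frac{559990920364}{259777} - 2896750\right) \left(-4269043 - 321557\right) = \left(- \frac{1312499945114}{259777}\right) \left(-4590600\right) = \frac{860737464005761200}{37111}$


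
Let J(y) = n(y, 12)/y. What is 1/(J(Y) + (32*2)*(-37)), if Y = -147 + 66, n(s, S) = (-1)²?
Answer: -81/191809 ≈ -0.00042230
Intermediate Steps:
n(s, S) = 1
Y = -81
J(y) = 1/y
1/(J(Y) + (32*2)*(-37)) = 1/(1/(-81) + (32*2)*(-37)) = 1/(-1/81 + 64*(-37)) = 1/(-1/81 - 2368) = 1/(-191809/81) = -81/191809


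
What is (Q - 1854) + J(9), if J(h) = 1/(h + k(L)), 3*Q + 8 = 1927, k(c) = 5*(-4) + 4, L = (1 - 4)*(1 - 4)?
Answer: -25504/21 ≈ -1214.5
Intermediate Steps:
L = 9 (L = -3*(-3) = 9)
k(c) = -16 (k(c) = -20 + 4 = -16)
Q = 1919/3 (Q = -8/3 + (1/3)*1927 = -8/3 + 1927/3 = 1919/3 ≈ 639.67)
J(h) = 1/(-16 + h) (J(h) = 1/(h - 16) = 1/(-16 + h))
(Q - 1854) + J(9) = (1919/3 - 1854) + 1/(-16 + 9) = -3643/3 + 1/(-7) = -3643/3 - 1/7 = -25504/21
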